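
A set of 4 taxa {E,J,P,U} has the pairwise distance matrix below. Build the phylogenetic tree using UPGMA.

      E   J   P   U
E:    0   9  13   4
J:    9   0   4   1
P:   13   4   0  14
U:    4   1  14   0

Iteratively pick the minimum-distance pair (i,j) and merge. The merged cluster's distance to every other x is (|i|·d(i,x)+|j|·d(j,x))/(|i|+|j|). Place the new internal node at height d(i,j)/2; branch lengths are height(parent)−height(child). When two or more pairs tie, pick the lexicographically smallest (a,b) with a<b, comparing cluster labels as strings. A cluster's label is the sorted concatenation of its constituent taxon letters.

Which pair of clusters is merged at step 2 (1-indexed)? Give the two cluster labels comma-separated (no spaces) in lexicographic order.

iteration 1: select J,U (d=1); attach at lengths (1/2, 1/2); label the merged cluster JU
  updated: d(E,JU)=13/2, d(JU,P)=9
iteration 2: select E,JU (d=13/2); attach at lengths (13/4, 11/4); label the merged cluster EJU
  updated: d(EJU,P)=31/3
iteration 3: select EJU,P (d=31/3); attach at lengths (23/12, 31/6); label the merged cluster EJPU
final tree: ((E:13/4,(J:1/2,U:1/2):11/4):23/12,P:31/6)
total length: 169/12

E,JU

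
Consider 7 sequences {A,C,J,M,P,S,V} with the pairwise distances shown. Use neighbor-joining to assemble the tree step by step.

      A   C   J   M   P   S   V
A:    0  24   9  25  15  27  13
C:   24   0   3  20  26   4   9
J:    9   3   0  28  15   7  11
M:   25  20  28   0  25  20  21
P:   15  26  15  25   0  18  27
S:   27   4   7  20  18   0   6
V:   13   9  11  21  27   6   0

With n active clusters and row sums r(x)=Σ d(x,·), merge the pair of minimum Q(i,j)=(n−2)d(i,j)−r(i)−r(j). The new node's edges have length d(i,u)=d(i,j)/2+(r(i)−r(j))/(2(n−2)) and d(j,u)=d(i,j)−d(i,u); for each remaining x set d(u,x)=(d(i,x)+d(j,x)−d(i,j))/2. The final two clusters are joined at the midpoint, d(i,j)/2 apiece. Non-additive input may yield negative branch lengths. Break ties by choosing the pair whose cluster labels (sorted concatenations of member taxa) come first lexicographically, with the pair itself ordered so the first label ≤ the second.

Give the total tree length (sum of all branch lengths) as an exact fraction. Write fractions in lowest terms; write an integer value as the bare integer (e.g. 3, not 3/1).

393/8

iteration 1: select A,P (d=15, Q=-164); attach at lengths (31/5, 44/5); label the merged cluster AP
  updated: d(AP,C)=35/2, d(AP,J)=9/2, d(AP,M)=35/2, d(AP,S)=15, d(AP,V)=25/2
iteration 2: select AP,M (d=35/2, Q=-207/2); attach at lengths (61/16, 219/16); label the merged cluster AMP
  updated: d(AMP,C)=10, d(AMP,J)=15/2, d(AMP,S)=35/4, d(AMP,V)=8
iteration 3: select C,J (d=3, Q=-91/2); attach at lengths (13/12, 23/12); label the merged cluster CJ
  updated: d(AMP,CJ)=29/4, d(CJ,S)=4, d(CJ,V)=17/2
iteration 4: select AMP,V (d=8, Q=-61/2); attach at lengths (35/8, 29/8); label the merged cluster AMPV
  updated: d(AMPV,CJ)=31/8, d(AMPV,S)=27/8
iteration 5: select AMPV,CJ (d=31/8, Q=-45/4); attach at lengths (13/8, 9/4); label the merged cluster ACJMPV
  updated: d(ACJMPV,S)=7/4
iteration 6: select ACJMPV,S (d=7/4); attach at lengths (7/8, 7/8); label the merged cluster ACJMPSV
final tree: (((((A:31/5,P:44/5):61/16,M:219/16):35/8,V:29/8):13/8,(C:13/12,J:23/12):9/4):7/8,S:7/8)
total length: 393/8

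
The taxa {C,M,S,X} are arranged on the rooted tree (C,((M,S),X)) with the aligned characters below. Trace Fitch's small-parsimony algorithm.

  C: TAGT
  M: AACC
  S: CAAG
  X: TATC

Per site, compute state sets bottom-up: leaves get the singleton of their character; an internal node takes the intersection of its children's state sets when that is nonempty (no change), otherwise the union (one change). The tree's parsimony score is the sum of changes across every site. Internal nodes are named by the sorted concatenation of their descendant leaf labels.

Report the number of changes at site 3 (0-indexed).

MS@0: {A} ∪ {C} = {A,C} (union, +1)
MSX@0: {A,C} ∪ {T} = {A,C,T} (union, +1)
CMSX@0: {T} ∩ {A,C,T} = {T} (intersection, +0)
MS@1: {A} ∩ {A} = {A} (intersection, +0)
MSX@1: {A} ∩ {A} = {A} (intersection, +0)
CMSX@1: {A} ∩ {A} = {A} (intersection, +0)
MS@2: {C} ∪ {A} = {A,C} (union, +1)
MSX@2: {A,C} ∪ {T} = {A,C,T} (union, +1)
CMSX@2: {G} ∪ {A,C,T} = {A,C,G,T} (union, +1)
MS@3: {C} ∪ {G} = {C,G} (union, +1)
MSX@3: {C,G} ∩ {C} = {C} (intersection, +0)
CMSX@3: {T} ∪ {C} = {C,T} (union, +1)
per-site changes: [2, 0, 3, 2]; total = 7

2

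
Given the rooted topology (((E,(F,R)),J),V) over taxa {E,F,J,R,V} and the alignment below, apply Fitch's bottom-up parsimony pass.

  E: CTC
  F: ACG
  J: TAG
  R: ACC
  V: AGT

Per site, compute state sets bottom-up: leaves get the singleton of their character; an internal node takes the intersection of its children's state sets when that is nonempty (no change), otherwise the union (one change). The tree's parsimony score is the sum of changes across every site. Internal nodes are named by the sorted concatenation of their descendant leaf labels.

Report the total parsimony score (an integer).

8

FR@0: {A} ∩ {A} = {A} (intersection, +0)
EFR@0: {C} ∪ {A} = {A,C} (union, +1)
EFJR@0: {A,C} ∪ {T} = {A,C,T} (union, +1)
EFJRV@0: {A,C,T} ∩ {A} = {A} (intersection, +0)
FR@1: {C} ∩ {C} = {C} (intersection, +0)
EFR@1: {T} ∪ {C} = {C,T} (union, +1)
EFJR@1: {C,T} ∪ {A} = {A,C,T} (union, +1)
EFJRV@1: {A,C,T} ∪ {G} = {A,C,G,T} (union, +1)
FR@2: {G} ∪ {C} = {C,G} (union, +1)
EFR@2: {C} ∩ {C,G} = {C} (intersection, +0)
EFJR@2: {C} ∪ {G} = {C,G} (union, +1)
EFJRV@2: {C,G} ∪ {T} = {C,G,T} (union, +1)
per-site changes: [2, 3, 3]; total = 8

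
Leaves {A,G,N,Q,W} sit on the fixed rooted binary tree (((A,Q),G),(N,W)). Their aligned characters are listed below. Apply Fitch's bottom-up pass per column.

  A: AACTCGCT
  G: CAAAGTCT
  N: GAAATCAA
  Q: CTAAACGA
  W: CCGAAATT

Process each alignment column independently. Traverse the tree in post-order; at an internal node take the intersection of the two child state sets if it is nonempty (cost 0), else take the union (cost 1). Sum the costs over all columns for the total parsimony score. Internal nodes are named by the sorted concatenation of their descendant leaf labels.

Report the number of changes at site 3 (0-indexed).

site 0, node AQ: A={A} ∪ Q={C} → {A,C} (+1)
site 0, node AGQ: AQ={A,C} ∩ G={C} → {C} (+0)
site 0, node NW: N={G} ∪ W={C} → {C,G} (+1)
site 0, node AGNQW: AGQ={C} ∩ NW={C,G} → {C} (+0)
site 1, node AQ: A={A} ∪ Q={T} → {A,T} (+1)
site 1, node AGQ: AQ={A,T} ∩ G={A} → {A} (+0)
site 1, node NW: N={A} ∪ W={C} → {A,C} (+1)
site 1, node AGNQW: AGQ={A} ∩ NW={A,C} → {A} (+0)
site 2, node AQ: A={C} ∪ Q={A} → {A,C} (+1)
site 2, node AGQ: AQ={A,C} ∩ G={A} → {A} (+0)
site 2, node NW: N={A} ∪ W={G} → {A,G} (+1)
site 2, node AGNQW: AGQ={A} ∩ NW={A,G} → {A} (+0)
site 3, node AQ: A={T} ∪ Q={A} → {A,T} (+1)
site 3, node AGQ: AQ={A,T} ∩ G={A} → {A} (+0)
site 3, node NW: N={A} ∩ W={A} → {A} (+0)
site 3, node AGNQW: AGQ={A} ∩ NW={A} → {A} (+0)
site 4, node AQ: A={C} ∪ Q={A} → {A,C} (+1)
site 4, node AGQ: AQ={A,C} ∪ G={G} → {A,C,G} (+1)
site 4, node NW: N={T} ∪ W={A} → {A,T} (+1)
site 4, node AGNQW: AGQ={A,C,G} ∩ NW={A,T} → {A} (+0)
site 5, node AQ: A={G} ∪ Q={C} → {C,G} (+1)
site 5, node AGQ: AQ={C,G} ∪ G={T} → {C,G,T} (+1)
site 5, node NW: N={C} ∪ W={A} → {A,C} (+1)
site 5, node AGNQW: AGQ={C,G,T} ∩ NW={A,C} → {C} (+0)
site 6, node AQ: A={C} ∪ Q={G} → {C,G} (+1)
site 6, node AGQ: AQ={C,G} ∩ G={C} → {C} (+0)
site 6, node NW: N={A} ∪ W={T} → {A,T} (+1)
site 6, node AGNQW: AGQ={C} ∪ NW={A,T} → {A,C,T} (+1)
site 7, node AQ: A={T} ∪ Q={A} → {A,T} (+1)
site 7, node AGQ: AQ={A,T} ∩ G={T} → {T} (+0)
site 7, node NW: N={A} ∪ W={T} → {A,T} (+1)
site 7, node AGNQW: AGQ={T} ∩ NW={A,T} → {T} (+0)
per-site changes: [2, 2, 2, 1, 3, 3, 3, 2]; total = 18

1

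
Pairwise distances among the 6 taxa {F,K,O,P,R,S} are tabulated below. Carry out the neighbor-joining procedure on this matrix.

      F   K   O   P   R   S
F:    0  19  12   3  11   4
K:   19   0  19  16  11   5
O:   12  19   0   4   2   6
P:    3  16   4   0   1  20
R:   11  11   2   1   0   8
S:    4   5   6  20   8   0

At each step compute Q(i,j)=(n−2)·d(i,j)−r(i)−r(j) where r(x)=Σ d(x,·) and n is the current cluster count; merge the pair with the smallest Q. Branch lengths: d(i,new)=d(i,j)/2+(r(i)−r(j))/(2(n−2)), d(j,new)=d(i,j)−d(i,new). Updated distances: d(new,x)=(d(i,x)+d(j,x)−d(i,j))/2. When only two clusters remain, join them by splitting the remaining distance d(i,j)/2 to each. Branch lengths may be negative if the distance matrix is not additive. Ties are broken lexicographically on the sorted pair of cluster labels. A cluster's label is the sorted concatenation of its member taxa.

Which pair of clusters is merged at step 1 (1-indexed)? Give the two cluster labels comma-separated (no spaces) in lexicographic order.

step 1: merge (K,S) at d=5, Q=-93; branch lengths K→47/8, S→-7/8; new cluster KS
  updated: d(F,KS)=9, d(KS,O)=10, d(KS,P)=31/2, d(KS,R)=7
step 2: merge (F,KS) at d=9, Q=-99/2; branch lengths F→41/12, KS→67/12; new cluster FKS
  updated: d(FKS,O)=13/2, d(FKS,P)=19/4, d(FKS,R)=9/2
step 3: merge (FKS,P) at d=19/4, Q=-16; branch lengths FKS→31/8, P→7/8; new cluster FKPS
  updated: d(FKPS,O)=23/8, d(FKPS,R)=3/8
step 4: merge (FKPS,O) at d=23/8, Q=-21/4; branch lengths FKPS→5/8, O→9/4; new cluster FKOPS
  updated: d(FKOPS,R)=-1/4
step 5: merge (FKOPS,R) at d=-1/4; branch lengths FKOPS→-1/8, R→-1/8; new cluster FKOPRS
final tree: ((((F:41/12,(K:47/8,S:-7/8):67/12):31/8,P:7/8):5/8,O:9/4):-1/8,R:-1/8)
total length: 171/8

K,S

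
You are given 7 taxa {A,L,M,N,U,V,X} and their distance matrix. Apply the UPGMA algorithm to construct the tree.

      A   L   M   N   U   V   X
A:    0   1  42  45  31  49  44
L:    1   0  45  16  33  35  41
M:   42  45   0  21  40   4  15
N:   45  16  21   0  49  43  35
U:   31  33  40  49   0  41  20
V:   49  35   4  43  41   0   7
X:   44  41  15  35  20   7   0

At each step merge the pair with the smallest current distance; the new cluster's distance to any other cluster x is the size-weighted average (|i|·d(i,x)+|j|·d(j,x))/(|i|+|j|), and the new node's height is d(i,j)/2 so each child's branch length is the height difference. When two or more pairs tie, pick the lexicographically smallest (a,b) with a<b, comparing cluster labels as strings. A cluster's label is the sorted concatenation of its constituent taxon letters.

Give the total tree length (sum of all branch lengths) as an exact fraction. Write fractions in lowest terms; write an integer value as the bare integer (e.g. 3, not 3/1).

iteration 1: select A,L (d=1); attach at lengths (1/2, 1/2); label the merged cluster AL
  updated: d(AL,M)=87/2, d(AL,N)=61/2, d(AL,U)=32, d(AL,V)=42, d(AL,X)=85/2
iteration 2: select M,V (d=4); attach at lengths (2, 2); label the merged cluster MV
  updated: d(AL,MV)=171/4, d(MV,N)=32, d(MV,U)=81/2, d(MV,X)=11
iteration 3: select MV,X (d=11); attach at lengths (7/2, 11/2); label the merged cluster MVX
  updated: d(AL,MVX)=128/3, d(MVX,N)=33, d(MVX,U)=101/3
iteration 4: select AL,N (d=61/2); attach at lengths (59/4, 61/4); label the merged cluster ALN
  updated: d(ALN,MVX)=355/9, d(ALN,U)=113/3
iteration 5: select MVX,U (d=101/3); attach at lengths (34/3, 101/6); label the merged cluster MUVX
  updated: d(ALN,MUVX)=39
iteration 6: select ALN,MUVX (d=39); attach at lengths (17/4, 8/3); label the merged cluster ALMNUVX
final tree: (((A:1/2,L:1/2):59/4,N:61/4):17/4,(((M:2,V:2):7/2,X:11/2):34/3,U:101/6):8/3)
total length: 949/12

949/12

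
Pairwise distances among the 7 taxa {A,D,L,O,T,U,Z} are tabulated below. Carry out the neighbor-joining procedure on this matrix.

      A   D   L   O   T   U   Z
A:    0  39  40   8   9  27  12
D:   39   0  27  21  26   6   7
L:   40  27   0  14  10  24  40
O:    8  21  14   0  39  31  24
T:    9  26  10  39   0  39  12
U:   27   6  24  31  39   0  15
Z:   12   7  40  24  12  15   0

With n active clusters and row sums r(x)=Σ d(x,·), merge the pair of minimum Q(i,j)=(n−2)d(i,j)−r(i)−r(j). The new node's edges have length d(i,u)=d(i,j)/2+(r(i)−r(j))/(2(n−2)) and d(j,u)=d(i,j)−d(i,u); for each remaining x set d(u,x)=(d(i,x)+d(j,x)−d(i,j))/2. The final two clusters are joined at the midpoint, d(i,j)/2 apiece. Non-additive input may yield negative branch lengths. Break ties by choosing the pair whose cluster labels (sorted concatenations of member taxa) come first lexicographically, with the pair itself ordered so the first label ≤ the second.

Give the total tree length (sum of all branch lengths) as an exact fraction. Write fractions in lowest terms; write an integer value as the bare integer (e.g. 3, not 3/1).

iteration 1: select L,T (d=10, Q=-240); attach at lengths (7, 3); label the merged cluster LT
  updated: d(A,LT)=39/2, d(D,LT)=43/2, d(LT,O)=43/2, d(LT,U)=53/2, d(LT,Z)=21
iteration 2: select A,O (d=8, Q=-179); attach at lengths (4, 4); label the merged cluster AO
  updated: d(AO,D)=26, d(AO,LT)=33/2, d(AO,U)=25, d(AO,Z)=14
iteration 3: select AO,LT (d=33/2, Q=-235/2); attach at lengths (91/12, 107/12); label the merged cluster ALOT
  updated: d(ALOT,D)=31/2, d(ALOT,U)=35/2, d(ALOT,Z)=37/4
iteration 4: select ALOT,Z (d=37/4, Q=-55); attach at lengths (59/8, 15/8); label the merged cluster ALOTZ
  updated: d(ALOTZ,D)=53/8, d(ALOTZ,U)=93/8
iteration 5: select ALOTZ,D (d=53/8, Q=-97/4); attach at lengths (49/8, 1/2); label the merged cluster ADLOTZ
  updated: d(ADLOTZ,U)=11/2
iteration 6: select ADLOTZ,U (d=11/2); attach at lengths (11/4, 11/4); label the merged cluster ADLOTUZ
final tree: (((((A:4,O:4):91/12,(L:7,T:3):107/12):59/8,Z:15/8):49/8,D:1/2):11/4,U:11/4)
total length: 447/8

447/8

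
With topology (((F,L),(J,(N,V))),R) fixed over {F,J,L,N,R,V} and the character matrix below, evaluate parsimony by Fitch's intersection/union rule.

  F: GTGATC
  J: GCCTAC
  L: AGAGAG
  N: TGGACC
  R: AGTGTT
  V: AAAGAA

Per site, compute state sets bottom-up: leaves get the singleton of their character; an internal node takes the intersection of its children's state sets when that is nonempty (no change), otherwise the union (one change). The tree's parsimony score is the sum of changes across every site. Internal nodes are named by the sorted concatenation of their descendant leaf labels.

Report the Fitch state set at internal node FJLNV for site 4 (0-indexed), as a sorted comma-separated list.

A

[col 0] FL: children F:{G}, L:{A} ∪→ {A,G}; cost 1
[col 0] NV: children N:{T}, V:{A} ∪→ {A,T}; cost 1
[col 0] JNV: children J:{G}, NV:{A,T} ∪→ {A,G,T}; cost 1
[col 0] FJLNV: children FL:{A,G}, JNV:{A,G,T} ∩→ {A,G}; cost 0
[col 0] FJLNRV: children FJLNV:{A,G}, R:{A} ∩→ {A}; cost 0
[col 1] FL: children F:{T}, L:{G} ∪→ {G,T}; cost 1
[col 1] NV: children N:{G}, V:{A} ∪→ {A,G}; cost 1
[col 1] JNV: children J:{C}, NV:{A,G} ∪→ {A,C,G}; cost 1
[col 1] FJLNV: children FL:{G,T}, JNV:{A,C,G} ∩→ {G}; cost 0
[col 1] FJLNRV: children FJLNV:{G}, R:{G} ∩→ {G}; cost 0
[col 2] FL: children F:{G}, L:{A} ∪→ {A,G}; cost 1
[col 2] NV: children N:{G}, V:{A} ∪→ {A,G}; cost 1
[col 2] JNV: children J:{C}, NV:{A,G} ∪→ {A,C,G}; cost 1
[col 2] FJLNV: children FL:{A,G}, JNV:{A,C,G} ∩→ {A,G}; cost 0
[col 2] FJLNRV: children FJLNV:{A,G}, R:{T} ∪→ {A,G,T}; cost 1
[col 3] FL: children F:{A}, L:{G} ∪→ {A,G}; cost 1
[col 3] NV: children N:{A}, V:{G} ∪→ {A,G}; cost 1
[col 3] JNV: children J:{T}, NV:{A,G} ∪→ {A,G,T}; cost 1
[col 3] FJLNV: children FL:{A,G}, JNV:{A,G,T} ∩→ {A,G}; cost 0
[col 3] FJLNRV: children FJLNV:{A,G}, R:{G} ∩→ {G}; cost 0
[col 4] FL: children F:{T}, L:{A} ∪→ {A,T}; cost 1
[col 4] NV: children N:{C}, V:{A} ∪→ {A,C}; cost 1
[col 4] JNV: children J:{A}, NV:{A,C} ∩→ {A}; cost 0
[col 4] FJLNV: children FL:{A,T}, JNV:{A} ∩→ {A}; cost 0
[col 4] FJLNRV: children FJLNV:{A}, R:{T} ∪→ {A,T}; cost 1
[col 5] FL: children F:{C}, L:{G} ∪→ {C,G}; cost 1
[col 5] NV: children N:{C}, V:{A} ∪→ {A,C}; cost 1
[col 5] JNV: children J:{C}, NV:{A,C} ∩→ {C}; cost 0
[col 5] FJLNV: children FL:{C,G}, JNV:{C} ∩→ {C}; cost 0
[col 5] FJLNRV: children FJLNV:{C}, R:{T} ∪→ {C,T}; cost 1
per-site changes: [3, 3, 4, 3, 3, 3]; total = 19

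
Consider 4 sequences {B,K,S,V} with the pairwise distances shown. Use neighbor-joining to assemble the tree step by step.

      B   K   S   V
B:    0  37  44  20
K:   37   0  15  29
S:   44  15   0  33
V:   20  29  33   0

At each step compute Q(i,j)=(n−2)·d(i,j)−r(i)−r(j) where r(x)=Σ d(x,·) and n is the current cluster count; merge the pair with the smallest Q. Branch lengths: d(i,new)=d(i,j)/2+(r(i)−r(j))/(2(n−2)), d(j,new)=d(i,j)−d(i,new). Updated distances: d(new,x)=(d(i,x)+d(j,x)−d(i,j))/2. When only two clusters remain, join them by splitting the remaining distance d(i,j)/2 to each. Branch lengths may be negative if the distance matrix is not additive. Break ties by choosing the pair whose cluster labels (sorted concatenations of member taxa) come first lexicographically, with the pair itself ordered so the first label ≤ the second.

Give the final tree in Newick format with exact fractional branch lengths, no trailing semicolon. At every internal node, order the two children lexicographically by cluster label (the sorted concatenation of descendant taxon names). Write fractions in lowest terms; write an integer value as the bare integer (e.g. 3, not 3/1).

iteration 1: select B,V (d=20, Q=-143); attach at lengths (59/4, 21/4); label the merged cluster BV
  updated: d(BV,K)=23, d(BV,S)=57/2
iteration 2: select BV,K (d=23, Q=-133/2); attach at lengths (73/4, 19/4); label the merged cluster BKV
  updated: d(BKV,S)=41/4
iteration 3: select BKV,S (d=41/4); attach at lengths (41/8, 41/8); label the merged cluster BKSV
final tree: (((B:59/4,V:21/4):73/4,K:19/4):41/8,S:41/8)
total length: 213/4

(((B:59/4,V:21/4):73/4,K:19/4):41/8,S:41/8)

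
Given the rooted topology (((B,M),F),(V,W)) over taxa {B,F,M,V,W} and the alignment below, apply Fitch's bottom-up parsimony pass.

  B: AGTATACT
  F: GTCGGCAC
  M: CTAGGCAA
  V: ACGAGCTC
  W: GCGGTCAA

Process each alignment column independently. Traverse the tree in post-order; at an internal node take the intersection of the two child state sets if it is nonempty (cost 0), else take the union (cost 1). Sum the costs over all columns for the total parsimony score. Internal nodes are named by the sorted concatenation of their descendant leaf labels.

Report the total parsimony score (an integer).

BM@0: {A} ∪ {C} = {A,C} (union, +1)
BFM@0: {A,C} ∪ {G} = {A,C,G} (union, +1)
VW@0: {A} ∪ {G} = {A,G} (union, +1)
BFMVW@0: {A,C,G} ∩ {A,G} = {A,G} (intersection, +0)
BM@1: {G} ∪ {T} = {G,T} (union, +1)
BFM@1: {G,T} ∩ {T} = {T} (intersection, +0)
VW@1: {C} ∩ {C} = {C} (intersection, +0)
BFMVW@1: {T} ∪ {C} = {C,T} (union, +1)
BM@2: {T} ∪ {A} = {A,T} (union, +1)
BFM@2: {A,T} ∪ {C} = {A,C,T} (union, +1)
VW@2: {G} ∩ {G} = {G} (intersection, +0)
BFMVW@2: {A,C,T} ∪ {G} = {A,C,G,T} (union, +1)
BM@3: {A} ∪ {G} = {A,G} (union, +1)
BFM@3: {A,G} ∩ {G} = {G} (intersection, +0)
VW@3: {A} ∪ {G} = {A,G} (union, +1)
BFMVW@3: {G} ∩ {A,G} = {G} (intersection, +0)
BM@4: {T} ∪ {G} = {G,T} (union, +1)
BFM@4: {G,T} ∩ {G} = {G} (intersection, +0)
VW@4: {G} ∪ {T} = {G,T} (union, +1)
BFMVW@4: {G} ∩ {G,T} = {G} (intersection, +0)
BM@5: {A} ∪ {C} = {A,C} (union, +1)
BFM@5: {A,C} ∩ {C} = {C} (intersection, +0)
VW@5: {C} ∩ {C} = {C} (intersection, +0)
BFMVW@5: {C} ∩ {C} = {C} (intersection, +0)
BM@6: {C} ∪ {A} = {A,C} (union, +1)
BFM@6: {A,C} ∩ {A} = {A} (intersection, +0)
VW@6: {T} ∪ {A} = {A,T} (union, +1)
BFMVW@6: {A} ∩ {A,T} = {A} (intersection, +0)
BM@7: {T} ∪ {A} = {A,T} (union, +1)
BFM@7: {A,T} ∪ {C} = {A,C,T} (union, +1)
VW@7: {C} ∪ {A} = {A,C} (union, +1)
BFMVW@7: {A,C,T} ∩ {A,C} = {A,C} (intersection, +0)
per-site changes: [3, 2, 3, 2, 2, 1, 2, 3]; total = 18

18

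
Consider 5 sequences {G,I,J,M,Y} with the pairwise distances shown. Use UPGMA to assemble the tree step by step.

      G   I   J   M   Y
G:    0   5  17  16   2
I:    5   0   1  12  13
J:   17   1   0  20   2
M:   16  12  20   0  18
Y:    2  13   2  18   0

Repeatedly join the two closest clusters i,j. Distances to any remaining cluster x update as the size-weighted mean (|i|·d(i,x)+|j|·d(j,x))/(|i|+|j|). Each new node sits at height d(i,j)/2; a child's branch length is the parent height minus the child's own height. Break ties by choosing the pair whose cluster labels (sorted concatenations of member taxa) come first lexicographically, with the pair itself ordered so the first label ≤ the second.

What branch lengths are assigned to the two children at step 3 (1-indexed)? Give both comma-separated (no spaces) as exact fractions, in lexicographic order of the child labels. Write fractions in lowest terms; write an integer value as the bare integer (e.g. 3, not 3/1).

29/8,33/8

step 1: merge (I,J) at d=1; branch lengths I→1/2, J→1/2; new cluster IJ
  updated: d(G,IJ)=11, d(IJ,M)=16, d(IJ,Y)=15/2
step 2: merge (G,Y) at d=2; branch lengths G→1, Y→1; new cluster GY
  updated: d(GY,IJ)=37/4, d(GY,M)=17
step 3: merge (GY,IJ) at d=37/4; branch lengths GY→29/8, IJ→33/8; new cluster GIJY
  updated: d(GIJY,M)=33/2
step 4: merge (GIJY,M) at d=33/2; branch lengths GIJY→29/8, M→33/4; new cluster GIJMY
final tree: (((G:1,Y:1):29/8,(I:1/2,J:1/2):33/8):29/8,M:33/4)
total length: 181/8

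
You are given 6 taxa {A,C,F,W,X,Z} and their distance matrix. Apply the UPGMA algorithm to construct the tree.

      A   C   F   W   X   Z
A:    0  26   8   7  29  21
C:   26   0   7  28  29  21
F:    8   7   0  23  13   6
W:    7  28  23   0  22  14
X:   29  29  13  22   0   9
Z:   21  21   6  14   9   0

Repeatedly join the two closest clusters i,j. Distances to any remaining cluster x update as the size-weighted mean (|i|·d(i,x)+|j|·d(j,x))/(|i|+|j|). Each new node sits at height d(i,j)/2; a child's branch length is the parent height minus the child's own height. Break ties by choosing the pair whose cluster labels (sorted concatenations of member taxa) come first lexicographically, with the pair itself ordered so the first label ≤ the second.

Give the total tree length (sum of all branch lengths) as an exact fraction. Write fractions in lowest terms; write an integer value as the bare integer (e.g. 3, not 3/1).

343/8

1. join F+Z (d=6) ⇒ FZ; edges |F|=3, |Z|=3
  updated: d(A,FZ)=29/2, d(C,FZ)=14, d(FZ,W)=37/2, d(FZ,X)=11
2. join A+W (d=7) ⇒ AW; edges |A|=7/2, |W|=7/2
  updated: d(AW,C)=27, d(AW,FZ)=33/2, d(AW,X)=51/2
3. join FZ+X (d=11) ⇒ FXZ; edges |FZ|=5/2, |X|=11/2
  updated: d(AW,FXZ)=39/2, d(C,FXZ)=19
4. join C+FXZ (d=19) ⇒ CFXZ; edges |C|=19/2, |FXZ|=4
  updated: d(AW,CFXZ)=171/8
5. join AW+CFXZ (d=171/8) ⇒ ACFWXZ; edges |AW|=115/16, |CFXZ|=19/16
final tree: ((A:7/2,W:7/2):115/16,(C:19/2,((F:3,Z:3):5/2,X:11/2):4):19/16)
total length: 343/8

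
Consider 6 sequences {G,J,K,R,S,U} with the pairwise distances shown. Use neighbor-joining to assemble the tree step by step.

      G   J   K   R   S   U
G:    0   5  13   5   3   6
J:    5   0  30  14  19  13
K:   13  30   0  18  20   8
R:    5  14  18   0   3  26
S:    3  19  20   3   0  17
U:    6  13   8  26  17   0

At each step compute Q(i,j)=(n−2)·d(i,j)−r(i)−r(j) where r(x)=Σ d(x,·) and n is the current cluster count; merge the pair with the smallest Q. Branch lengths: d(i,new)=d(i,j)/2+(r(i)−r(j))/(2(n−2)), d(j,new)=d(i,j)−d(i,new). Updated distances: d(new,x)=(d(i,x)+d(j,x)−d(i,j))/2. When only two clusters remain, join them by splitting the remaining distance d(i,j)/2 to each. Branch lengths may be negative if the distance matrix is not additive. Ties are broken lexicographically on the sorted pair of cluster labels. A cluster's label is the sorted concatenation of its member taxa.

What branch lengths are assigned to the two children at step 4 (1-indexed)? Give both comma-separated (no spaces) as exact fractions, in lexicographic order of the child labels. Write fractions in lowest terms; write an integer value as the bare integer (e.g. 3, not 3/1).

1. join K+U (d=8, Q=-127) ⇒ KU; edges |K|=51/8, |U|=13/8
  updated: d(G,KU)=11/2, d(J,KU)=35/2, d(KU,R)=18, d(KU,S)=29/2
2. join R+S (d=3, Q=-141/2) ⇒ RS; edges |R|=19/12, |S|=17/12
  updated: d(G,RS)=5/2, d(J,RS)=15, d(KU,RS)=59/4
3. join G+J (d=5, Q=-81/2) ⇒ GJ; edges |G|=-29/8, |J|=69/8
  updated: d(GJ,KU)=9, d(GJ,RS)=25/4
4. join GJ+KU (d=9, Q=-30) ⇒ GJKU; edges |GJ|=1/4, |KU|=35/4
  updated: d(GJKU,RS)=6
5. join GJKU+RS (d=6) ⇒ GJKRSU; edges |GJKU|=3, |RS|=3
final tree: (((G:-29/8,J:69/8):1/4,(K:51/8,U:13/8):35/4):3,(R:19/12,S:17/12):3)
total length: 31

1/4,35/4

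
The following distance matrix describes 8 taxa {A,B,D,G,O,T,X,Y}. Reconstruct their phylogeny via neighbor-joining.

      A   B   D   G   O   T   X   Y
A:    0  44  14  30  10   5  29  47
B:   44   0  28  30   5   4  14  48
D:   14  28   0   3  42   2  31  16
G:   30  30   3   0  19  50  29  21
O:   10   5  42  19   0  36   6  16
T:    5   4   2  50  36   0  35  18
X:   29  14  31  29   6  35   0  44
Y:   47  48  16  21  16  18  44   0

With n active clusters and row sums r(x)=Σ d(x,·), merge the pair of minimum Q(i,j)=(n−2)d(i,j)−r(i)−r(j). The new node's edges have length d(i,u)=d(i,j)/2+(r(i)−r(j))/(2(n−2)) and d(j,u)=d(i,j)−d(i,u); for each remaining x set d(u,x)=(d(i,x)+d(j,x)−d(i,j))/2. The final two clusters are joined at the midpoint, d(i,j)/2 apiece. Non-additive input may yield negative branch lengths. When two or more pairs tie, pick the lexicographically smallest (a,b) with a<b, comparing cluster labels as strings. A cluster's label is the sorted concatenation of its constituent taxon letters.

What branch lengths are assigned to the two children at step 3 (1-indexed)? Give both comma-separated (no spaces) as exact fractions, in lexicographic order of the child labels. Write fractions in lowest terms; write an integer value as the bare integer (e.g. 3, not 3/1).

35/8,101/8

iteration 1: select D,G (d=3, Q=-300); attach at lengths (-7/3, 16/3); label the merged cluster DG
  updated: d(A,DG)=41/2, d(B,DG)=55/2, d(DG,O)=29, d(DG,T)=49/2, d(DG,X)=57/2, d(DG,Y)=17
iteration 2: select A,T (d=5, Q=-253); attach at lengths (29/5, -4/5); label the merged cluster AT
  updated: d(AT,B)=43/2, d(AT,DG)=20, d(AT,O)=41/2, d(AT,X)=59/2, d(AT,Y)=30
iteration 3: select DG,Y (d=17, Q=-209); attach at lengths (35/8, 101/8); label the merged cluster DGY
  updated: d(AT,DGY)=33/2, d(B,DGY)=117/4, d(DGY,O)=14, d(DGY,X)=111/4
iteration 4: select AT,DGY (d=33/2, Q=-126); attach at lengths (25/3, 49/6); label the merged cluster ADGTY
  updated: d(ADGTY,B)=137/8, d(ADGTY,O)=9, d(ADGTY,X)=163/8
iteration 5: select ADGTY,O (d=9, Q=-97/2); attach at lengths (89/8, -17/8); label the merged cluster ADGOTY
  updated: d(ADGOTY,B)=105/16, d(ADGOTY,X)=139/16
iteration 6: select ADGOTY,B (d=105/16, Q=-117/4); attach at lengths (5/8, 95/16); label the merged cluster ABDGOTY
  updated: d(ABDGOTY,X)=129/16
iteration 7: select ABDGOTY,X (d=129/16); attach at lengths (129/32, 129/32); label the merged cluster ABDGOTXY
final tree: (((((A:29/5,T:-4/5):25/3,((D:-7/3,G:16/3):35/8,Y:101/8):49/6):89/8,O:-17/8):5/8,B:95/16):129/32,X:129/32)
total length: 521/8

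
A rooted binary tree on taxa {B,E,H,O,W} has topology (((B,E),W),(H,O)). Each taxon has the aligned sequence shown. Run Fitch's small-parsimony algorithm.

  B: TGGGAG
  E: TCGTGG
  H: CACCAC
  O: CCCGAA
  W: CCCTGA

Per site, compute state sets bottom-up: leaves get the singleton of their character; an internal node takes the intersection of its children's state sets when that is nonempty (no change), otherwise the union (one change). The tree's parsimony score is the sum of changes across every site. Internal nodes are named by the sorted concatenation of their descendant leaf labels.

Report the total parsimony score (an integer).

11

site 0, node BE: B={T} ∩ E={T} → {T} (+0)
site 0, node BEW: BE={T} ∪ W={C} → {C,T} (+1)
site 0, node HO: H={C} ∩ O={C} → {C} (+0)
site 0, node BEHOW: BEW={C,T} ∩ HO={C} → {C} (+0)
site 1, node BE: B={G} ∪ E={C} → {C,G} (+1)
site 1, node BEW: BE={C,G} ∩ W={C} → {C} (+0)
site 1, node HO: H={A} ∪ O={C} → {A,C} (+1)
site 1, node BEHOW: BEW={C} ∩ HO={A,C} → {C} (+0)
site 2, node BE: B={G} ∩ E={G} → {G} (+0)
site 2, node BEW: BE={G} ∪ W={C} → {C,G} (+1)
site 2, node HO: H={C} ∩ O={C} → {C} (+0)
site 2, node BEHOW: BEW={C,G} ∩ HO={C} → {C} (+0)
site 3, node BE: B={G} ∪ E={T} → {G,T} (+1)
site 3, node BEW: BE={G,T} ∩ W={T} → {T} (+0)
site 3, node HO: H={C} ∪ O={G} → {C,G} (+1)
site 3, node BEHOW: BEW={T} ∪ HO={C,G} → {C,G,T} (+1)
site 4, node BE: B={A} ∪ E={G} → {A,G} (+1)
site 4, node BEW: BE={A,G} ∩ W={G} → {G} (+0)
site 4, node HO: H={A} ∩ O={A} → {A} (+0)
site 4, node BEHOW: BEW={G} ∪ HO={A} → {A,G} (+1)
site 5, node BE: B={G} ∩ E={G} → {G} (+0)
site 5, node BEW: BE={G} ∪ W={A} → {A,G} (+1)
site 5, node HO: H={C} ∪ O={A} → {A,C} (+1)
site 5, node BEHOW: BEW={A,G} ∩ HO={A,C} → {A} (+0)
per-site changes: [1, 2, 1, 3, 2, 2]; total = 11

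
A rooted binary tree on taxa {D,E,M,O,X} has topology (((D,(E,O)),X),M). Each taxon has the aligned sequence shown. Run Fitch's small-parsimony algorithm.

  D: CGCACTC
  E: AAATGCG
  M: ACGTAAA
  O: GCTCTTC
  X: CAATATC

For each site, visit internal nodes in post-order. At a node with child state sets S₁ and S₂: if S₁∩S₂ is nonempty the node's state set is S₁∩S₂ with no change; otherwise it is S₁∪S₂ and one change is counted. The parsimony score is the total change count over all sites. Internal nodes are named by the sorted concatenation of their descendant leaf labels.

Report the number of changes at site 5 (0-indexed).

[col 0] EO: children E:{A}, O:{G} ∪→ {A,G}; cost 1
[col 0] DEO: children D:{C}, EO:{A,G} ∪→ {A,C,G}; cost 1
[col 0] DEOX: children DEO:{A,C,G}, X:{C} ∩→ {C}; cost 0
[col 0] DEMOX: children DEOX:{C}, M:{A} ∪→ {A,C}; cost 1
[col 1] EO: children E:{A}, O:{C} ∪→ {A,C}; cost 1
[col 1] DEO: children D:{G}, EO:{A,C} ∪→ {A,C,G}; cost 1
[col 1] DEOX: children DEO:{A,C,G}, X:{A} ∩→ {A}; cost 0
[col 1] DEMOX: children DEOX:{A}, M:{C} ∪→ {A,C}; cost 1
[col 2] EO: children E:{A}, O:{T} ∪→ {A,T}; cost 1
[col 2] DEO: children D:{C}, EO:{A,T} ∪→ {A,C,T}; cost 1
[col 2] DEOX: children DEO:{A,C,T}, X:{A} ∩→ {A}; cost 0
[col 2] DEMOX: children DEOX:{A}, M:{G} ∪→ {A,G}; cost 1
[col 3] EO: children E:{T}, O:{C} ∪→ {C,T}; cost 1
[col 3] DEO: children D:{A}, EO:{C,T} ∪→ {A,C,T}; cost 1
[col 3] DEOX: children DEO:{A,C,T}, X:{T} ∩→ {T}; cost 0
[col 3] DEMOX: children DEOX:{T}, M:{T} ∩→ {T}; cost 0
[col 4] EO: children E:{G}, O:{T} ∪→ {G,T}; cost 1
[col 4] DEO: children D:{C}, EO:{G,T} ∪→ {C,G,T}; cost 1
[col 4] DEOX: children DEO:{C,G,T}, X:{A} ∪→ {A,C,G,T}; cost 1
[col 4] DEMOX: children DEOX:{A,C,G,T}, M:{A} ∩→ {A}; cost 0
[col 5] EO: children E:{C}, O:{T} ∪→ {C,T}; cost 1
[col 5] DEO: children D:{T}, EO:{C,T} ∩→ {T}; cost 0
[col 5] DEOX: children DEO:{T}, X:{T} ∩→ {T}; cost 0
[col 5] DEMOX: children DEOX:{T}, M:{A} ∪→ {A,T}; cost 1
[col 6] EO: children E:{G}, O:{C} ∪→ {C,G}; cost 1
[col 6] DEO: children D:{C}, EO:{C,G} ∩→ {C}; cost 0
[col 6] DEOX: children DEO:{C}, X:{C} ∩→ {C}; cost 0
[col 6] DEMOX: children DEOX:{C}, M:{A} ∪→ {A,C}; cost 1
per-site changes: [3, 3, 3, 2, 3, 2, 2]; total = 18

2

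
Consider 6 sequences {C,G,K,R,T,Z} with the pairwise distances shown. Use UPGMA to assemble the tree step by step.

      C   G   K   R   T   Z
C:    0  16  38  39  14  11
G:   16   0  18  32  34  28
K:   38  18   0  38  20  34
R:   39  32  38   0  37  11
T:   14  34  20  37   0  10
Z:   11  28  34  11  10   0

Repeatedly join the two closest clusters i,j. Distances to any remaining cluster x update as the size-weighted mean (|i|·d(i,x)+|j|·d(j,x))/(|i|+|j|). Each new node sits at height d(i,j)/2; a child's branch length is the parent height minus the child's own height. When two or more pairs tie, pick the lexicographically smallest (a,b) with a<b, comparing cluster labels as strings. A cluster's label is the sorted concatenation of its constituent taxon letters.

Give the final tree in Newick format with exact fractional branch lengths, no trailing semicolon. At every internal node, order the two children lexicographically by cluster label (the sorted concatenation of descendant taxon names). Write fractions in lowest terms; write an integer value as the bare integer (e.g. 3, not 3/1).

(((C:25/4,(T:5,Z:5):5/4):95/12,(G:9,K:9):31/6):23/15,R:157/10)

iteration 1: select T,Z (d=10); attach at lengths (5, 5); label the merged cluster TZ
  updated: d(C,TZ)=25/2, d(G,TZ)=31, d(K,TZ)=27, d(R,TZ)=24
iteration 2: select C,TZ (d=25/2); attach at lengths (25/4, 5/4); label the merged cluster CTZ
  updated: d(CTZ,G)=26, d(CTZ,K)=92/3, d(CTZ,R)=29
iteration 3: select G,K (d=18); attach at lengths (9, 9); label the merged cluster GK
  updated: d(CTZ,GK)=85/3, d(GK,R)=35
iteration 4: select CTZ,GK (d=85/3); attach at lengths (95/12, 31/6); label the merged cluster CGKTZ
  updated: d(CGKTZ,R)=157/5
iteration 5: select CGKTZ,R (d=157/5); attach at lengths (23/15, 157/10); label the merged cluster CGKRTZ
final tree: (((C:25/4,(T:5,Z:5):5/4):95/12,(G:9,K:9):31/6):23/15,R:157/10)
total length: 3949/60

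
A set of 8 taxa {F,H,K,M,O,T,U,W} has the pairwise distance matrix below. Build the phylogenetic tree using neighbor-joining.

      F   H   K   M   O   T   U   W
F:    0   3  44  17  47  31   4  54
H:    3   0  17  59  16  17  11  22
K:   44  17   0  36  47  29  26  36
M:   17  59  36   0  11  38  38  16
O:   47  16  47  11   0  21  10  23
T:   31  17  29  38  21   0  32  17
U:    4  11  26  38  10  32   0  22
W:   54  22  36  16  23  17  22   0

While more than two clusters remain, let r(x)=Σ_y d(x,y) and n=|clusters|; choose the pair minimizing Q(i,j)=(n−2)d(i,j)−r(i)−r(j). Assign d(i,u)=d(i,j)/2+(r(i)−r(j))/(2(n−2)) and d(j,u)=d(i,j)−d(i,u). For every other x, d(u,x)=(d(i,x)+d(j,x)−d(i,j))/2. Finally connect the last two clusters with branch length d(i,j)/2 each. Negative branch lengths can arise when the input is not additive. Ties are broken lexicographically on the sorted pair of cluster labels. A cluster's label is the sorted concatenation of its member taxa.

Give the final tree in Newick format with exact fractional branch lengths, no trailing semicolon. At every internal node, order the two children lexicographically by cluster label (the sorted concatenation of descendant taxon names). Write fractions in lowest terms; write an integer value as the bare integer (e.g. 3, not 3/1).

((((((F:73/12,H:-37/12):113/20,U:7/20):115/16,K:277/16):359/64,T:561/64):303/64,(M:241/32,O:111/32):511/64):385/128,W:385/128)

1. join F+H (d=3, Q=-327) ⇒ FH; edges |F|=73/12, |H|=-37/12
  updated: d(FH,K)=29, d(FH,M)=73/2, d(FH,O)=30, d(FH,T)=45/2, d(FH,U)=6, d(FH,W)=73/2
2. join FH+U (d=6, Q=-529/2) ⇒ FHU; edges |FH|=113/20, |U|=7/20
  updated: d(FHU,K)=49/2, d(FHU,M)=137/4, d(FHU,O)=17, d(FHU,T)=97/4, d(FHU,W)=105/4
3. join M+O (d=11, Q=-841/4) ⇒ MO; edges |M|=241/32, |O|=111/32
  updated: d(FHU,MO)=161/8, d(K,MO)=36, d(MO,T)=24, d(MO,W)=14
4. join FHU+K (d=49/2, Q=-1177/8) ⇒ FHKU; edges |FHU|=115/16, |K|=277/16
  updated: d(FHKU,MO)=253/16, d(FHKU,T)=115/8, d(FHKU,W)=151/8
5. join FHKU+T (d=115/8, Q=-1211/16) ⇒ FHKTU; edges |FHKU|=359/64, |T|=561/64
  updated: d(FHKTU,MO)=407/32, d(FHKTU,W)=43/4
6. join FHKTU+MO (d=407/32, Q=-1199/32) ⇒ FHKMOTU; edges |FHKTU|=303/64, |MO|=511/64
  updated: d(FHKMOTU,W)=385/64
7. join FHKMOTU+W (d=385/64) ⇒ FHKMOTUW; edges |FHKMOTU|=385/128, |W|=385/128
final tree: ((((((F:73/12,H:-37/12):113/20,U:7/20):115/16,K:277/16):359/64,T:561/64):303/64,(M:241/32,O:111/32):511/64):385/128,W:385/128)
total length: 4967/64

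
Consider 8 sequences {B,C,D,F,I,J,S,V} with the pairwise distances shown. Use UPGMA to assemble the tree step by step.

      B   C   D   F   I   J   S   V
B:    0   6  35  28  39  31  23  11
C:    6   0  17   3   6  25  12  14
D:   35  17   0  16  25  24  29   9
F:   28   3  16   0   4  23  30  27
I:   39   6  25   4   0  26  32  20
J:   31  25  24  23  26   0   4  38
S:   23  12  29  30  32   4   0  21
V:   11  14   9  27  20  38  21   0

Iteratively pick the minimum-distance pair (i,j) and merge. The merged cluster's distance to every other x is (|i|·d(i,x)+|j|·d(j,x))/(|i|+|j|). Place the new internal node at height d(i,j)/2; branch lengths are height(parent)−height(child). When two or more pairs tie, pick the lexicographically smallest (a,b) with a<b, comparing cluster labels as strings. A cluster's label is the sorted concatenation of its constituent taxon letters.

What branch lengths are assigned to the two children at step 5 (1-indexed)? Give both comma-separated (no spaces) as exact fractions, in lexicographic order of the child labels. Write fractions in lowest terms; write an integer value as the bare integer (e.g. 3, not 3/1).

step 1: merge (C,F) at d=3; branch lengths C→3/2, F→3/2; new cluster CF
  updated: d(B,CF)=17, d(CF,D)=33/2, d(CF,I)=5, d(CF,J)=24, d(CF,S)=21, d(CF,V)=41/2
step 2: merge (J,S) at d=4; branch lengths J→2, S→2; new cluster JS
  updated: d(B,JS)=27, d(CF,JS)=45/2, d(D,JS)=53/2, d(I,JS)=29, d(JS,V)=59/2
step 3: merge (CF,I) at d=5; branch lengths CF→1, I→5/2; new cluster CFI
  updated: d(B,CFI)=73/3, d(CFI,D)=58/3, d(CFI,JS)=74/3, d(CFI,V)=61/3
step 4: merge (D,V) at d=9; branch lengths D→9/2, V→9/2; new cluster DV
  updated: d(B,DV)=23, d(CFI,DV)=119/6, d(DV,JS)=28
step 5: merge (CFI,DV) at d=119/6; branch lengths CFI→89/12, DV→65/12; new cluster CDFIV
  updated: d(B,CDFIV)=119/5, d(CDFIV,JS)=26
step 6: merge (B,CDFIV) at d=119/5; branch lengths B→119/10, CDFIV→119/60; new cluster BCDFIV
  updated: d(BCDFIV,JS)=157/6
step 7: merge (BCDFIV,JS) at d=157/6; branch lengths BCDFIV→71/60, JS→133/12; new cluster BCDFIJSV
final tree: ((B:119/10,(((C:3/2,F:3/2):1,I:5/2):89/12,(D:9/2,V:9/2):65/12):119/60):71/60,(J:2,S:2):133/12)
total length: 3509/60

89/12,65/12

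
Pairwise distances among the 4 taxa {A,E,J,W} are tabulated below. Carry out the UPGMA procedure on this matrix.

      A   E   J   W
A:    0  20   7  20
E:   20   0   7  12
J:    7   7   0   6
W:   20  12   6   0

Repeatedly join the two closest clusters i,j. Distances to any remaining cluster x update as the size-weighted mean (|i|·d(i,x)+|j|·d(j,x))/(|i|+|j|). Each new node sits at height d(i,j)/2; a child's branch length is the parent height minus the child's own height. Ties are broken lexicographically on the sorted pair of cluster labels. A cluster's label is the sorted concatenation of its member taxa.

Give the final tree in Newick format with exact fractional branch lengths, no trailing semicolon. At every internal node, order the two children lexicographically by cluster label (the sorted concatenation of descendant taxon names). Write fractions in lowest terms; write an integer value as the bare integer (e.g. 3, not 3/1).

(A:47/6,(E:19/4,(J:3,W:3):7/4):37/12)

1. join J+W (d=6) ⇒ JW; edges |J|=3, |W|=3
  updated: d(A,JW)=27/2, d(E,JW)=19/2
2. join E+JW (d=19/2) ⇒ EJW; edges |E|=19/4, |JW|=7/4
  updated: d(A,EJW)=47/3
3. join A+EJW (d=47/3) ⇒ AEJW; edges |A|=47/6, |EJW|=37/12
final tree: (A:47/6,(E:19/4,(J:3,W:3):7/4):37/12)
total length: 281/12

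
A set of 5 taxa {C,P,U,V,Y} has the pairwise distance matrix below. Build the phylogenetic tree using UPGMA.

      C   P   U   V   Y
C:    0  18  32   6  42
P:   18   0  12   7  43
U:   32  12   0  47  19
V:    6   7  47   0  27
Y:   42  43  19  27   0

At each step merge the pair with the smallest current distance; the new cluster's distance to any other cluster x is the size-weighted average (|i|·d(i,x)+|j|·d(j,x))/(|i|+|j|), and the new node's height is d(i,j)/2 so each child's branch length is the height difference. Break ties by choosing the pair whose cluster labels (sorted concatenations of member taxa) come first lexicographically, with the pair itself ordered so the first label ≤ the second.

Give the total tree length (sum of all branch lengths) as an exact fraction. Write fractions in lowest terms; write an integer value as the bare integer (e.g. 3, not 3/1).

219/4

iteration 1: select C,V (d=6); attach at lengths (3, 3); label the merged cluster CV
  updated: d(CV,P)=25/2, d(CV,U)=79/2, d(CV,Y)=69/2
iteration 2: select P,U (d=12); attach at lengths (6, 6); label the merged cluster PU
  updated: d(CV,PU)=26, d(PU,Y)=31
iteration 3: select CV,PU (d=26); attach at lengths (10, 7); label the merged cluster CPUV
  updated: d(CPUV,Y)=131/4
iteration 4: select CPUV,Y (d=131/4); attach at lengths (27/8, 131/8); label the merged cluster CPUVY
final tree: (((C:3,V:3):10,(P:6,U:6):7):27/8,Y:131/8)
total length: 219/4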